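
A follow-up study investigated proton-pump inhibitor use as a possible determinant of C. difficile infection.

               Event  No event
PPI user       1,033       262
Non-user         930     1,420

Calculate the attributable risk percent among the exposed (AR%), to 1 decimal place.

50.4

Cells: a = 1033, b = 262, c = 930, d = 1420.
Risk in exposed = 1033/1295 = 0.79768; risk in unexposed = 930/2350 = 0.39574.
RR = 0.79768/0.39574 = 2.01565
AR% = (RR − 1)/RR × 100 = (2.01565 − 1)/2.01565 × 100 = 50.3883%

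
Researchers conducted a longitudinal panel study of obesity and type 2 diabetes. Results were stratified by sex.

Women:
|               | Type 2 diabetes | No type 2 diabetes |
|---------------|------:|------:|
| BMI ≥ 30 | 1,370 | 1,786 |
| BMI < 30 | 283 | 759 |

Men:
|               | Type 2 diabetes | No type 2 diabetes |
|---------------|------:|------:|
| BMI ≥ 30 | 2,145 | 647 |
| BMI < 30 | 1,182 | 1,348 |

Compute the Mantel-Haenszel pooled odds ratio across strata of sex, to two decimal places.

OR_MH = Σ(aᵢdᵢ/nᵢ) / Σ(bᵢcᵢ/nᵢ), where nᵢ is the stratum total.
Stratum 1 (Women): n = 4198; a·d/n = 1370·759/4198 = 247.6965; b·c/n = 1786·283/4198 = 120.3997
Stratum 2 (Men): n = 5322; a·d/n = 2145·1348/5322 = 543.3033; b·c/n = 647·1182/5322 = 143.6967
OR_MH = (247.6965 + 543.3033) / (120.3997 + 143.6967) = 790.9998 / 264.0964 = 2.99512

3.00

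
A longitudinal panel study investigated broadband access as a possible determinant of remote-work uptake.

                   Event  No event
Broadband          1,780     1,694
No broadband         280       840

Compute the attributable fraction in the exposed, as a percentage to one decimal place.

51.2

Cells: a = 1780, b = 1694, c = 280, d = 840.
Risk in exposed = 1780/3474 = 0.51238; risk in unexposed = 280/1120 = 0.25000.
RR = 0.51238/0.25000 = 2.04951
AR% = (RR − 1)/RR × 100 = (2.04951 − 1)/2.04951 × 100 = 51.2079%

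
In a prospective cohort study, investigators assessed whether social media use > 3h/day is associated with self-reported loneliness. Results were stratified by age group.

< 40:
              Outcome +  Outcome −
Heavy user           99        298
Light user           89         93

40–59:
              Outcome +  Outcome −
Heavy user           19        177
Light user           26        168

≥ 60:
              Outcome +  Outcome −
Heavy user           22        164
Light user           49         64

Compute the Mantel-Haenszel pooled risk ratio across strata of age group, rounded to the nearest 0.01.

RR_MH = Σ(aᵢ·n₀ᵢ/nᵢ) / Σ(cᵢ·n₁ᵢ/nᵢ), with n₁ᵢ = aᵢ+bᵢ (exposed), n₀ᵢ = cᵢ+dᵢ (unexposed), nᵢ = n₁ᵢ+n₀ᵢ.
Stratum 1 (< 40): n₁ = 397, n₀ = 182, n = 579; a·n₀/n = 99·182/579 = 31.1192; c·n₁/n = 89·397/579 = 61.0242
Stratum 2 (40–59): n₁ = 196, n₀ = 194, n = 390; a·n₀/n = 19·194/390 = 9.4513; c·n₁/n = 26·196/390 = 13.0667
Stratum 3 (≥ 60): n₁ = 186, n₀ = 113, n = 299; a·n₀/n = 22·113/299 = 8.3144; c·n₁/n = 49·186/299 = 30.4816
RR_MH = (31.1192 + 9.4513 + 8.3144) / (61.0242 + 13.0667 + 30.4816) = 48.8848 / 104.5725 = 0.46747

0.47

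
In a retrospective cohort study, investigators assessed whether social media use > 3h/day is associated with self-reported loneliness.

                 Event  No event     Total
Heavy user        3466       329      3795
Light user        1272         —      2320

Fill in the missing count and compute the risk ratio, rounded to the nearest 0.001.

The missing cell is in the unexposed row: 2320 − 1272 = 1048.
So a = 3466, b = 329, c = 1272, d = 1048.
RR = [a/(a+b)] / [c/(c+d)] = (3466/3795) / (1272/2320) = 0.91331/0.54828 = 1.66578

1.666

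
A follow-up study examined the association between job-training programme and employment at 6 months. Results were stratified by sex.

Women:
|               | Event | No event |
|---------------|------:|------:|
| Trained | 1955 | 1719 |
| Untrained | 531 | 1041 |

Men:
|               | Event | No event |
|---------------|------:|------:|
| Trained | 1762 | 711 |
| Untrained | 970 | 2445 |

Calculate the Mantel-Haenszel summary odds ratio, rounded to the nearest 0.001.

3.846

OR_MH = Σ(aᵢdᵢ/nᵢ) / Σ(bᵢcᵢ/nᵢ), where nᵢ is the stratum total.
Stratum 1 (Women): n = 5246; a·d/n = 1955·1041/5246 = 387.9441; b·c/n = 1719·531/5246 = 173.9971
Stratum 2 (Men): n = 5888; a·d/n = 1762·2445/5888 = 731.6729; b·c/n = 711·970/5888 = 117.1315
OR_MH = (387.9441 + 731.6729) / (173.9971 + 117.1315) = 1119.6170 / 291.1286 = 3.84578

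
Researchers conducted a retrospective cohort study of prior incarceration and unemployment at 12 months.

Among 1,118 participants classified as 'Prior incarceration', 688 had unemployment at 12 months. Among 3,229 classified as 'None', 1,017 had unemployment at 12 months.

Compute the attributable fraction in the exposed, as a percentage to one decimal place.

From the description: a = 688, b = 430, c = 1017, d = 2212.
Risk in exposed = 688/1118 = 0.61538; risk in unexposed = 1017/3229 = 0.31496.
RR = 0.61538/0.31496 = 1.95386
AR% = (RR − 1)/RR × 100 = (1.95386 − 1)/1.95386 × 100 = 48.8193%

48.8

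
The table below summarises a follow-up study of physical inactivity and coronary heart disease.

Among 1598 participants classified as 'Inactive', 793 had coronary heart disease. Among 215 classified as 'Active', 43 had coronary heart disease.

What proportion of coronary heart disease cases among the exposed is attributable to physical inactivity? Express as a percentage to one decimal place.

From the description: a = 793, b = 805, c = 43, d = 172.
Risk in exposed = 793/1598 = 0.49625; risk in unexposed = 43/215 = 0.20000.
RR = 0.49625/0.20000 = 2.48123
AR% = (RR − 1)/RR × 100 = (2.48123 − 1)/2.48123 × 100 = 59.6974%

59.7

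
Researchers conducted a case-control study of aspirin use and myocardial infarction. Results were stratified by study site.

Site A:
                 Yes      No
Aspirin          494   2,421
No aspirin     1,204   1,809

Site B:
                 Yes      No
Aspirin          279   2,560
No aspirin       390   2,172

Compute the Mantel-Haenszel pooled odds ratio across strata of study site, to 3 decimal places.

OR_MH = Σ(aᵢdᵢ/nᵢ) / Σ(bᵢcᵢ/nᵢ), where nᵢ is the stratum total.
Stratum 1 (Site A): n = 5928; a·d/n = 494·1809/5928 = 150.7500; b·c/n = 2421·1204/5928 = 491.7146
Stratum 2 (Site B): n = 5401; a·d/n = 279·2172/5401 = 112.1992; b·c/n = 2560·390/5401 = 184.8547
OR_MH = (150.7500 + 112.1992) / (491.7146 + 184.8547) = 262.9492 / 676.5692 = 0.38865

0.389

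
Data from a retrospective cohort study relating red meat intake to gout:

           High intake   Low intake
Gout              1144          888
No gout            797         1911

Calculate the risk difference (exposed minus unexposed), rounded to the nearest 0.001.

Reading the table with exposure as columns: a = 1144 (High intake, case), b = 797 (High intake, non-case), c = 888 (Low intake, case), d = 1911.
Risk in exposed = 1144/1941 = 0.589387; risk in unexposed = 888/2799 = 0.317256.
Risk difference = 0.589387 − 0.317256 = 0.272131

0.272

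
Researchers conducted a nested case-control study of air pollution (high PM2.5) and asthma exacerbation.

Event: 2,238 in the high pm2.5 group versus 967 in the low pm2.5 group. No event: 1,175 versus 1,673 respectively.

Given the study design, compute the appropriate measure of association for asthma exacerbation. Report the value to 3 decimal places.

From the description: a = 2238, b = 1175, c = 967, d = 1673.
This is a nested case-control study: participants were sampled on outcome status, so risks in the source population cannot be estimated directly — relative risk is not valid here. The odds ratio is the appropriate measure.
OR = (a·d)/(b·c) = (2238 × 1673) / (1175 × 967) = 3744174 / 1136225 = 3.29528

3.295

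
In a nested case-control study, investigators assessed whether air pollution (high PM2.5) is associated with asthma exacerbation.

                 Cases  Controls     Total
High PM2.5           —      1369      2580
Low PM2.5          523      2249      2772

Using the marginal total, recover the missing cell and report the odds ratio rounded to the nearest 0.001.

The missing cell is in the exposed row: 2580 − 1369 = 1211.
So a = 1211, b = 1369, c = 523, d = 2249.
OR = (a·d)/(b·c) = (1211 × 2249) / (1369 × 523) = 2723539 / 715987 = 3.80389

3.804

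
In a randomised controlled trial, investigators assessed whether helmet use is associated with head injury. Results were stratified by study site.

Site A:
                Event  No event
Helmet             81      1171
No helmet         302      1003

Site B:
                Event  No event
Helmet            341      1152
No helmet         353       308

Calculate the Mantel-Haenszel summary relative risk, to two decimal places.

RR_MH = Σ(aᵢ·n₀ᵢ/nᵢ) / Σ(cᵢ·n₁ᵢ/nᵢ), with n₁ᵢ = aᵢ+bᵢ (exposed), n₀ᵢ = cᵢ+dᵢ (unexposed), nᵢ = n₁ᵢ+n₀ᵢ.
Stratum 1 (Site A): n₁ = 1252, n₀ = 1305, n = 2557; a·n₀/n = 81·1305/2557 = 41.3395; c·n₁/n = 302·1252/2557 = 147.8702
Stratum 2 (Site B): n₁ = 1493, n₀ = 661, n = 2154; a·n₀/n = 341·661/2154 = 104.6430; c·n₁/n = 353·1493/2154 = 244.6746
RR_MH = (41.3395 + 104.6430) / (147.8702 + 244.6746) = 145.9825 / 392.5447 = 0.37189

0.37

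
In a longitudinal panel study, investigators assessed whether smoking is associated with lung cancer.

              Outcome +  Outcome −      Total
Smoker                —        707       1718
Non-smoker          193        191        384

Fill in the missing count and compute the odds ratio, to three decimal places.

1.415

The missing cell is in the exposed row: 1718 − 707 = 1011.
So a = 1011, b = 707, c = 193, d = 191.
OR = (a·d)/(b·c) = (1011 × 191) / (707 × 193) = 193101 / 136451 = 1.41517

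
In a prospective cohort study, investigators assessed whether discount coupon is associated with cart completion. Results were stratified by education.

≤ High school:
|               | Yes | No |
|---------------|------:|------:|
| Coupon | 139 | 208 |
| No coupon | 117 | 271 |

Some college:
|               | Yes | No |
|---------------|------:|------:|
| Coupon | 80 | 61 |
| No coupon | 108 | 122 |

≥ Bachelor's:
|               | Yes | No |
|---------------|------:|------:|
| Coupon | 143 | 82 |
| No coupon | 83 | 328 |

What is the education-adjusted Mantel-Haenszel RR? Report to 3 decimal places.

1.714

RR_MH = Σ(aᵢ·n₀ᵢ/nᵢ) / Σ(cᵢ·n₁ᵢ/nᵢ), with n₁ᵢ = aᵢ+bᵢ (exposed), n₀ᵢ = cᵢ+dᵢ (unexposed), nᵢ = n₁ᵢ+n₀ᵢ.
Stratum 1 (≤ High school): n₁ = 347, n₀ = 388, n = 735; a·n₀/n = 139·388/735 = 73.3769; c·n₁/n = 117·347/735 = 55.2367
Stratum 2 (Some college): n₁ = 141, n₀ = 230, n = 371; a·n₀/n = 80·230/371 = 49.5957; c·n₁/n = 108·141/371 = 41.0458
Stratum 3 (≥ Bachelor's): n₁ = 225, n₀ = 411, n = 636; a·n₀/n = 143·411/636 = 92.4104; c·n₁/n = 83·225/636 = 29.3632
RR_MH = (73.3769 + 49.5957 + 92.4104) / (55.2367 + 41.0458 + 29.3632) = 215.3829 / 125.6458 = 1.71421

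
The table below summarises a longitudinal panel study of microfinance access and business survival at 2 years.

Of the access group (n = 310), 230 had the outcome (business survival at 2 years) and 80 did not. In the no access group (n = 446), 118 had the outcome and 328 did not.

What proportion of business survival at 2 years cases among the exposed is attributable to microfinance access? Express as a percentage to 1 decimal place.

64.3

From the description: a = 230, b = 80, c = 118, d = 328.
Risk in exposed = 230/310 = 0.74194; risk in unexposed = 118/446 = 0.26457.
RR = 0.74194/0.26457 = 2.80426
AR% = (RR − 1)/RR × 100 = (2.80426 − 1)/2.80426 × 100 = 64.3400%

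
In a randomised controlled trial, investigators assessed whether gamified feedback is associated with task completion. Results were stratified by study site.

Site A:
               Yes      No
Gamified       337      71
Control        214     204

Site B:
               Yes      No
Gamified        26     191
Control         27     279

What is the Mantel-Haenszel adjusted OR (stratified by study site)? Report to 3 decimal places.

3.437

OR_MH = Σ(aᵢdᵢ/nᵢ) / Σ(bᵢcᵢ/nᵢ), where nᵢ is the stratum total.
Stratum 1 (Site A): n = 826; a·d/n = 337·204/826 = 83.2300; b·c/n = 71·214/826 = 18.3947
Stratum 2 (Site B): n = 523; a·d/n = 26·279/523 = 13.8700; b·c/n = 191·27/523 = 9.8604
OR_MH = (83.2300 + 13.8700) / (18.3947 + 9.8604) = 97.1000 / 28.2551 = 3.43655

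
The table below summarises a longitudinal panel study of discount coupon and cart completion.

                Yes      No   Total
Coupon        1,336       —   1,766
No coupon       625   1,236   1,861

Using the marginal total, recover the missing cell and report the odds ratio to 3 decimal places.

6.144

The missing cell is in the exposed row: 1766 − 1336 = 430.
So a = 1336, b = 430, c = 625, d = 1236.
OR = (a·d)/(b·c) = (1336 × 1236) / (430 × 625) = 1651296 / 268750 = 6.14436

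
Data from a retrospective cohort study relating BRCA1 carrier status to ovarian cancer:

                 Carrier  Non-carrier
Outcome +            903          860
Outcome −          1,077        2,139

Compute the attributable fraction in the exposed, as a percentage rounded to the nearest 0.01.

37.12

Reading the table with exposure as columns: a = 903 (Carrier, case), b = 1077 (Carrier, non-case), c = 860 (Non-carrier, case), d = 2139.
Risk in exposed = 903/1980 = 0.45606; risk in unexposed = 860/2999 = 0.28676.
RR = 0.45606/0.28676 = 1.59038
AR% = (RR − 1)/RR × 100 = (1.59038 − 1)/1.59038 × 100 = 37.1219%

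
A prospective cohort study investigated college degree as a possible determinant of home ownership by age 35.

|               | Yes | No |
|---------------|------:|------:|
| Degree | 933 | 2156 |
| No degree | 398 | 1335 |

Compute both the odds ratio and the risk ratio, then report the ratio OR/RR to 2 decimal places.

1.10

Cells: a = 933, b = 2156, c = 398, d = 1335.
OR = (933·1335)/(2156·398) = 1245555/858088 = 1.45155
Risk in exposed = 933/3089 = 0.30204; risk in unexposed = 398/1733 = 0.22966; RR = 1.31516
OR/RR = 1.45155 / 1.31516 = 1.10370
The outcome is not rare, so the OR lies further from 1 than the RR.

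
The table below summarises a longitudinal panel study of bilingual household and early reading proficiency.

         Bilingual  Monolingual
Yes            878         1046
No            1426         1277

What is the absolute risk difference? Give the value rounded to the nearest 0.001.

-0.069

Reading the table with exposure as columns: a = 878 (Bilingual, case), b = 1426 (Bilingual, non-case), c = 1046 (Monolingual, case), d = 1277.
Risk in exposed = 878/2304 = 0.381076; risk in unexposed = 1046/2323 = 0.450280.
Risk difference = 0.381076 − 0.450280 = -0.069203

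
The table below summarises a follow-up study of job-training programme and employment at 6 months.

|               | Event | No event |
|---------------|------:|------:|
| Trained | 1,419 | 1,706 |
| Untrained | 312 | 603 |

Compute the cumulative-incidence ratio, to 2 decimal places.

1.33

Cells: a = 1419, b = 1706, c = 312, d = 603.
Risk in exposed = 1419/3125 = 0.45408; risk in unexposed = 312/915 = 0.34098.
RR = 0.45408 / 0.34098 = 1.33168
The risk among the exposed is 1.33 times that among the unexposed.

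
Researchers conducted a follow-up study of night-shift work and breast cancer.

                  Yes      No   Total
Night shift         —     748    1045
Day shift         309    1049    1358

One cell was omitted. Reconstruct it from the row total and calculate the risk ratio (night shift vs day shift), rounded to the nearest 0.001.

1.249

The missing cell is in the exposed row: 1045 − 748 = 297.
So a = 297, b = 748, c = 309, d = 1049.
RR = [a/(a+b)] / [c/(c+d)] = (297/1045) / (309/1358) = 0.28421/0.22754 = 1.24905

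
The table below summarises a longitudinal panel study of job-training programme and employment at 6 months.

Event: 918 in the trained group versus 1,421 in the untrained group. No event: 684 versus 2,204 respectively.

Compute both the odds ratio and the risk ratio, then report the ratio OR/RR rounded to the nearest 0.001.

1.424

From the description: a = 918, b = 684, c = 1421, d = 2204.
OR = (918·2204)/(684·1421) = 2023272/971964 = 2.08163
Risk in exposed = 918/1602 = 0.57303; risk in unexposed = 1421/3625 = 0.39200; RR = 1.46182
OR/RR = 2.08163 / 1.46182 = 1.42400
The outcome is not rare, so the OR lies further from 1 than the RR.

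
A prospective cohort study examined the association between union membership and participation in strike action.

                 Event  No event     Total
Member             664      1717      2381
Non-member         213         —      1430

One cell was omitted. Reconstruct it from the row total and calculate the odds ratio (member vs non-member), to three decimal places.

The missing cell is in the unexposed row: 1430 − 213 = 1217.
So a = 664, b = 1717, c = 213, d = 1217.
OR = (a·d)/(b·c) = (664 × 1217) / (1717 × 213) = 808088 / 365721 = 2.20958

2.210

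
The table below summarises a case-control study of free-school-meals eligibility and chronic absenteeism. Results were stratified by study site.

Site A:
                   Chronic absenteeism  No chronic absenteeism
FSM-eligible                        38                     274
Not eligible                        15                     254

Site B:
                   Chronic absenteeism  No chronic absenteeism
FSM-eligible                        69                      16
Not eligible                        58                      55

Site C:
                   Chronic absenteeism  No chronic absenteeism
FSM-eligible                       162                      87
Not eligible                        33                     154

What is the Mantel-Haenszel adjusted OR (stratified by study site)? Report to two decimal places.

OR_MH = Σ(aᵢdᵢ/nᵢ) / Σ(bᵢcᵢ/nᵢ), where nᵢ is the stratum total.
Stratum 1 (Site A): n = 581; a·d/n = 38·254/581 = 16.6127; b·c/n = 274·15/581 = 7.0740
Stratum 2 (Site B): n = 198; a·d/n = 69·55/198 = 19.1667; b·c/n = 16·58/198 = 4.6869
Stratum 3 (Site C): n = 436; a·d/n = 162·154/436 = 57.2202; b·c/n = 87·33/436 = 6.5849
OR_MH = (16.6127 + 19.1667 + 57.2202) / (7.0740 + 4.6869 + 6.5849) = 92.9996 / 18.3457 = 5.06927

5.07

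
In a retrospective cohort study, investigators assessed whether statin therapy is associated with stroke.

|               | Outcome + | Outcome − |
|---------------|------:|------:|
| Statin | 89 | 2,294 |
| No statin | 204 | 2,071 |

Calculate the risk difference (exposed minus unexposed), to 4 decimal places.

Cells: a = 89, b = 2294, c = 204, d = 2071.
Risk in exposed = 89/2383 = 0.037348; risk in unexposed = 204/2275 = 0.089670.
Risk difference = 0.037348 − 0.089670 = -0.052322

-0.0523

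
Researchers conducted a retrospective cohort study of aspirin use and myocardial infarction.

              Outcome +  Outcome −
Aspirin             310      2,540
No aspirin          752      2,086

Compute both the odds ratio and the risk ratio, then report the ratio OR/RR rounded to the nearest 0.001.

0.825

Cells: a = 310, b = 2540, c = 752, d = 2086.
OR = (310·2086)/(2540·752) = 646660/1910080 = 0.33855
Risk in exposed = 310/2850 = 0.10877; risk in unexposed = 752/2838 = 0.26498; RR = 0.41050
OR/RR = 0.33855 / 0.41050 = 0.82473
The outcome is not rare, so the OR lies further from 1 than the RR.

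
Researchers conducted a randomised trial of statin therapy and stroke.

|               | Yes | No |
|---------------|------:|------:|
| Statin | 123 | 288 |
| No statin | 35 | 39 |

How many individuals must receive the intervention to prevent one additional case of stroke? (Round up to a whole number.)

Risk in treated group = 123/411 = 0.29927; risk in control = 35/74 = 0.47297.
Absolute risk reduction = 0.47297 − 0.29927 = 0.17370
NNT = 1 / ARR = 1 / 0.17370 = 5.757 → round up → 6

6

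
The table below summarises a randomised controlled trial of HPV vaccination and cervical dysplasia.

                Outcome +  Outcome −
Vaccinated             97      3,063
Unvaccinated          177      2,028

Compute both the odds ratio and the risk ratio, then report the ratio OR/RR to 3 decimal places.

0.949

Cells: a = 97, b = 3063, c = 177, d = 2028.
OR = (97·2028)/(3063·177) = 196716/542151 = 0.36284
Risk in exposed = 97/3160 = 0.03070; risk in unexposed = 177/2205 = 0.08027; RR = 0.38240
OR/RR = 0.36284 / 0.38240 = 0.94885
The outcome is rare in both groups, so OR ≈ RR (ratio near 1).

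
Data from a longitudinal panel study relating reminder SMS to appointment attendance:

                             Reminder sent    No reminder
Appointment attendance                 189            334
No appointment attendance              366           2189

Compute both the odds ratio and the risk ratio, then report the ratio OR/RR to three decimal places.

1.316

Reading the table with exposure as columns: a = 189 (Reminder sent, case), b = 366 (Reminder sent, non-case), c = 334 (No reminder, case), d = 2189.
OR = (189·2189)/(366·334) = 413721/122244 = 3.38439
Risk in exposed = 189/555 = 0.34054; risk in unexposed = 334/2523 = 0.13238; RR = 2.57241
OR/RR = 3.38439 / 2.57241 = 1.31565
The outcome is not rare, so the OR lies further from 1 than the RR.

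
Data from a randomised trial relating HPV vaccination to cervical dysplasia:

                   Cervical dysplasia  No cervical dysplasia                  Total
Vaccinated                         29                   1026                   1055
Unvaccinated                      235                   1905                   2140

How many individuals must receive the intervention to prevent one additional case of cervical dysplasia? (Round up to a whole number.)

13

Risk in treated group = 29/1055 = 0.02749; risk in control = 235/2140 = 0.10981.
Absolute risk reduction = 0.10981 − 0.02749 = 0.08232
NNT = 1 / ARR = 1 / 0.08232 = 12.147 → round up → 13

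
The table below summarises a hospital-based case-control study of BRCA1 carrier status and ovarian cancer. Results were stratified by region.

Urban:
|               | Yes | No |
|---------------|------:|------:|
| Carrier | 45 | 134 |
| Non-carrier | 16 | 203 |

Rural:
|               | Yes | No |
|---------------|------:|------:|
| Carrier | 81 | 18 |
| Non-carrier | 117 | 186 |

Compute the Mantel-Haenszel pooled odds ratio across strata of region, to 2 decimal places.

5.69

OR_MH = Σ(aᵢdᵢ/nᵢ) / Σ(bᵢcᵢ/nᵢ), where nᵢ is the stratum total.
Stratum 1 (Urban): n = 398; a·d/n = 45·203/398 = 22.9523; b·c/n = 134·16/398 = 5.3869
Stratum 2 (Rural): n = 402; a·d/n = 81·186/402 = 37.4776; b·c/n = 18·117/402 = 5.2388
OR_MH = (22.9523 + 37.4776) / (5.3869 + 5.2388) = 60.4299 / 10.6257 = 5.68712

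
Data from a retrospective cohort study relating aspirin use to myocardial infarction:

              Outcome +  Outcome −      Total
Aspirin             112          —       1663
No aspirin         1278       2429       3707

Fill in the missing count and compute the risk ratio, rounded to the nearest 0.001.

The missing cell is in the exposed row: 1663 − 112 = 1551.
So a = 112, b = 1551, c = 1278, d = 2429.
RR = [a/(a+b)] / [c/(c+d)] = (112/1663) / (1278/3707) = 0.06735/0.34475 = 0.19535

0.195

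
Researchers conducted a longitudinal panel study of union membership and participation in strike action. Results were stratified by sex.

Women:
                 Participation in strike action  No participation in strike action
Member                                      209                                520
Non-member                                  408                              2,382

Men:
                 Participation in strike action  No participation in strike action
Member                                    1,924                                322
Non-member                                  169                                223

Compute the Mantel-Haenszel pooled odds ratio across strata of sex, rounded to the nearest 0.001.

OR_MH = Σ(aᵢdᵢ/nᵢ) / Σ(bᵢcᵢ/nᵢ), where nᵢ is the stratum total.
Stratum 1 (Women): n = 3519; a·d/n = 209·2382/3519 = 141.4714; b·c/n = 520·408/3519 = 60.2899
Stratum 2 (Men): n = 2638; a·d/n = 1924·223/2638 = 162.6429; b·c/n = 322·169/2638 = 20.6285
OR_MH = (141.4714 + 162.6429) / (60.2899 + 20.6285) = 304.1144 / 80.9184 = 3.75829

3.758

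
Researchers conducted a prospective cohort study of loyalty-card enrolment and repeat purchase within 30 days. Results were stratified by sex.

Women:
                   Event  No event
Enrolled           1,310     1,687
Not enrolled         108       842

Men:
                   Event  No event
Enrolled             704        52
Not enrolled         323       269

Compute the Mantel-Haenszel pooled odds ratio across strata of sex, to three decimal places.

OR_MH = Σ(aᵢdᵢ/nᵢ) / Σ(bᵢcᵢ/nᵢ), where nᵢ is the stratum total.
Stratum 1 (Women): n = 3947; a·d/n = 1310·842/3947 = 279.4578; b·c/n = 1687·108/3947 = 46.1606
Stratum 2 (Men): n = 1348; a·d/n = 704·269/1348 = 140.4866; b·c/n = 52·323/1348 = 12.4599
OR_MH = (279.4578 + 140.4866) / (46.1606 + 12.4599) = 419.9445 / 58.6206 = 7.16377

7.164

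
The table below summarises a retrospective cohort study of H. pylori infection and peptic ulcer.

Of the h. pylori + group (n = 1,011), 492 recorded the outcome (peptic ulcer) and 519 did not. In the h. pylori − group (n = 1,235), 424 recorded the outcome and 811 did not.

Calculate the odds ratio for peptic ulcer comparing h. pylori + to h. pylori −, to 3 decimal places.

From the description: a = 492, b = 519, c = 424, d = 811.
OR = (a·d)/(b·c) = (492 × 811) / (519 × 424) = 399012 / 220056 = 1.81323
The odds of peptic ulcer are about 1.81 times as high in the h. pylori + group.

1.813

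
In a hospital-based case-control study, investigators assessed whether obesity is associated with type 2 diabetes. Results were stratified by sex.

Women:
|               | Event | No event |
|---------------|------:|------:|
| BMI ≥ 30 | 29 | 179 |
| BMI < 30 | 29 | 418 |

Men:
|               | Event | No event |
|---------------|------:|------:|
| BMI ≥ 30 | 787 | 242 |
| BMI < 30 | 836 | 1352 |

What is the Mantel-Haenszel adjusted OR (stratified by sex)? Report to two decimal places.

4.93

OR_MH = Σ(aᵢdᵢ/nᵢ) / Σ(bᵢcᵢ/nᵢ), where nᵢ is the stratum total.
Stratum 1 (Women): n = 655; a·d/n = 29·418/655 = 18.5069; b·c/n = 179·29/655 = 7.9252
Stratum 2 (Men): n = 3217; a·d/n = 787·1352/3217 = 330.7504; b·c/n = 242·836/3217 = 62.8884
OR_MH = (18.5069 + 330.7504) / (7.9252 + 62.8884) = 349.2573 / 70.8136 = 4.93206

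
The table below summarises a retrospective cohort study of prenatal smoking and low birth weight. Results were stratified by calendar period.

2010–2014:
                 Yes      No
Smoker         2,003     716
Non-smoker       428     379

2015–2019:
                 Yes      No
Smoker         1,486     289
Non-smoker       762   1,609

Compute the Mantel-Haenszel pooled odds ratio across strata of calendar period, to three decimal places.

OR_MH = Σ(aᵢdᵢ/nᵢ) / Σ(bᵢcᵢ/nᵢ), where nᵢ is the stratum total.
Stratum 1 (2010–2014): n = 3526; a·d/n = 2003·379/3526 = 215.2969; b·c/n = 716·428/3526 = 86.9109
Stratum 2 (2015–2019): n = 4146; a·d/n = 1486·1609/4146 = 576.6942; b·c/n = 289·762/4146 = 53.1158
OR_MH = (215.2969 + 576.6942) / (86.9109 + 53.1158) = 791.9911 / 140.0267 = 5.65600

5.656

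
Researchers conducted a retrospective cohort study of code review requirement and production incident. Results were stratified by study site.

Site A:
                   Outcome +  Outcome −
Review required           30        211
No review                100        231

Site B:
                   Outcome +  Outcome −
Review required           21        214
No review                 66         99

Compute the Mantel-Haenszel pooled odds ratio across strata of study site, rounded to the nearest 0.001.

OR_MH = Σ(aᵢdᵢ/nᵢ) / Σ(bᵢcᵢ/nᵢ), where nᵢ is the stratum total.
Stratum 1 (Site A): n = 572; a·d/n = 30·231/572 = 12.1154; b·c/n = 211·100/572 = 36.8881
Stratum 2 (Site B): n = 400; a·d/n = 21·99/400 = 5.1975; b·c/n = 214·66/400 = 35.3100
OR_MH = (12.1154 + 5.1975) / (36.8881 + 35.3100) = 17.3129 / 72.1981 = 0.23980

0.240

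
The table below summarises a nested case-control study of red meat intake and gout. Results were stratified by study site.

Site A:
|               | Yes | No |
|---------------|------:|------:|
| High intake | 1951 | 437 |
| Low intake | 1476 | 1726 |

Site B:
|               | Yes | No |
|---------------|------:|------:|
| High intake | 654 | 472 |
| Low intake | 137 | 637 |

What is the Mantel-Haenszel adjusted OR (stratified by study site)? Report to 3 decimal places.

5.499

OR_MH = Σ(aᵢdᵢ/nᵢ) / Σ(bᵢcᵢ/nᵢ), where nᵢ is the stratum total.
Stratum 1 (Site A): n = 5590; a·d/n = 1951·1726/5590 = 602.4018; b·c/n = 437·1476/5590 = 115.3868
Stratum 2 (Site B): n = 1900; a·d/n = 654·637/1900 = 219.2621; b·c/n = 472·137/1900 = 34.0337
OR_MH = (602.4018 + 219.2621) / (115.3868 + 34.0337) = 821.6639 / 149.4204 = 5.49901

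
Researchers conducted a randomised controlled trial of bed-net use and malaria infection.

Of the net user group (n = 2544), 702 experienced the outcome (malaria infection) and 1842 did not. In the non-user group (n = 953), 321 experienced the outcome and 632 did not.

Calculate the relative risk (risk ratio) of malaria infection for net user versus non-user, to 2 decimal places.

0.82

From the description: a = 702, b = 1842, c = 321, d = 632.
Risk in exposed = 702/2544 = 0.27594; risk in unexposed = 321/953 = 0.33683.
RR = 0.27594 / 0.33683 = 0.81923
The risk is 18% lower among the exposed than among the unexposed.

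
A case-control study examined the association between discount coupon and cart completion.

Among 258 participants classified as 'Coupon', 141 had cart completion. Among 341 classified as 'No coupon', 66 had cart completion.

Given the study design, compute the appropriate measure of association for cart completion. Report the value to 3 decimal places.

From the description: a = 141, b = 117, c = 66, d = 275.
This is a case-control study: participants were sampled on outcome status, so risks in the source population cannot be estimated directly — relative risk is not valid here. The odds ratio is the appropriate measure.
OR = (a·d)/(b·c) = (141 × 275) / (117 × 66) = 38775 / 7722 = 5.02137

5.021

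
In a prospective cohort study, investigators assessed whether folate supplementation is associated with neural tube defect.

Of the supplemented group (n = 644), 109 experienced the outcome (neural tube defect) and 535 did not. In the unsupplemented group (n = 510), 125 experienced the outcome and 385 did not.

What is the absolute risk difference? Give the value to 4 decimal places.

From the description: a = 109, b = 535, c = 125, d = 385.
Risk in exposed = 109/644 = 0.169255; risk in unexposed = 125/510 = 0.245098.
Risk difference = 0.169255 − 0.245098 = -0.075843

-0.0758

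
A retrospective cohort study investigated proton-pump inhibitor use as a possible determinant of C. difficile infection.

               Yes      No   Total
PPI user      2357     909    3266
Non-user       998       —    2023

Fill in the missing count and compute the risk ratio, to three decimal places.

The missing cell is in the unexposed row: 2023 − 998 = 1025.
So a = 2357, b = 909, c = 998, d = 1025.
RR = [a/(a+b)] / [c/(c+d)] = (2357/3266) / (998/2023) = 0.72168/0.49333 = 1.46288

1.463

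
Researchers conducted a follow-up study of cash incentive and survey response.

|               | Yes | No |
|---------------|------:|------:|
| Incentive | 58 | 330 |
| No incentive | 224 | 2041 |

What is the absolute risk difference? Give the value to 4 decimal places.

Cells: a = 58, b = 330, c = 224, d = 2041.
Risk in exposed = 58/388 = 0.149485; risk in unexposed = 224/2265 = 0.098896.
Risk difference = 0.149485 − 0.098896 = 0.050588

0.0506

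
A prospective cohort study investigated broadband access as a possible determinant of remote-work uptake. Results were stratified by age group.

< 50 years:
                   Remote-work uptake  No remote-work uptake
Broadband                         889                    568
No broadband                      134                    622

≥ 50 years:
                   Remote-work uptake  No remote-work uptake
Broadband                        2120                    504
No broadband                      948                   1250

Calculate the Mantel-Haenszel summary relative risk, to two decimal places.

2.10

RR_MH = Σ(aᵢ·n₀ᵢ/nᵢ) / Σ(cᵢ·n₁ᵢ/nᵢ), with n₁ᵢ = aᵢ+bᵢ (exposed), n₀ᵢ = cᵢ+dᵢ (unexposed), nᵢ = n₁ᵢ+n₀ᵢ.
Stratum 1 (< 50 years): n₁ = 1457, n₀ = 756, n = 2213; a·n₀/n = 889·756/2213 = 303.6981; c·n₁/n = 134·1457/2213 = 88.2232
Stratum 2 (≥ 50 years): n₁ = 2624, n₀ = 2198, n = 4822; a·n₀/n = 2120·2198/4822 = 966.3542; c·n₁/n = 948·2624/4822 = 515.8756
RR_MH = (303.6981 + 966.3542) / (88.2232 + 515.8756) = 1270.0524 / 604.0988 = 2.10239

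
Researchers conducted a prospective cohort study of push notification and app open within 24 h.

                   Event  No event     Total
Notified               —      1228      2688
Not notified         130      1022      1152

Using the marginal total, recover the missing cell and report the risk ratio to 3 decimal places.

4.813

The missing cell is in the exposed row: 2688 − 1228 = 1460.
So a = 1460, b = 1228, c = 130, d = 1022.
RR = [a/(a+b)] / [c/(c+d)] = (1460/2688) / (130/1152) = 0.54315/0.11285 = 4.81319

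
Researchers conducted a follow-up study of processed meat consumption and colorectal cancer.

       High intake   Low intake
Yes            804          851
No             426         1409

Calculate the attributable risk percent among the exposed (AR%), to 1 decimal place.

Reading the table with exposure as columns: a = 804 (High intake, case), b = 426 (High intake, non-case), c = 851 (Low intake, case), d = 1409.
Risk in exposed = 804/1230 = 0.65366; risk in unexposed = 851/2260 = 0.37655.
RR = 0.65366/0.37655 = 1.73592
AR% = (RR − 1)/RR × 100 = (1.73592 − 1)/1.73592 × 100 = 42.3937%

42.4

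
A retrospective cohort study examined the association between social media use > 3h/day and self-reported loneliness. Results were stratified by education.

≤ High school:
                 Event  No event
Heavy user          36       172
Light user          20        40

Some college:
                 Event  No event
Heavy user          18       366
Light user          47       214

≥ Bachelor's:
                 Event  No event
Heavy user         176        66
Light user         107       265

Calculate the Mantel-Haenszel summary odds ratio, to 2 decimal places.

1.71

OR_MH = Σ(aᵢdᵢ/nᵢ) / Σ(bᵢcᵢ/nᵢ), where nᵢ is the stratum total.
Stratum 1 (≤ High school): n = 268; a·d/n = 36·40/268 = 5.3731; b·c/n = 172·20/268 = 12.8358
Stratum 2 (Some college): n = 645; a·d/n = 18·214/645 = 5.9721; b·c/n = 366·47/645 = 26.6698
Stratum 3 (≥ Bachelor's): n = 614; a·d/n = 176·265/614 = 75.9609; b·c/n = 66·107/614 = 11.5016
OR_MH = (5.3731 + 5.9721 + 75.9609) / (12.8358 + 26.6698 + 11.5016) = 87.3061 / 51.0072 = 1.71164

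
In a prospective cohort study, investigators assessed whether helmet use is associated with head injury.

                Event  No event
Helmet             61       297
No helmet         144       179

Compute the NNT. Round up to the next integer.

Risk in treated group = 61/358 = 0.17039; risk in control = 144/323 = 0.44582.
Absolute risk reduction = 0.44582 − 0.17039 = 0.27543
NNT = 1 / ARR = 1 / 0.27543 = 3.631 → round up → 4

4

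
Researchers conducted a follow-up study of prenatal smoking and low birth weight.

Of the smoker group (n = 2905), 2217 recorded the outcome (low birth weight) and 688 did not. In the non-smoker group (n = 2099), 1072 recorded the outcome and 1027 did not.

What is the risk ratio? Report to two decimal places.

1.49

From the description: a = 2217, b = 688, c = 1072, d = 1027.
Risk in exposed = 2217/2905 = 0.76317; risk in unexposed = 1072/2099 = 0.51072.
RR = 0.76317 / 0.51072 = 1.49430
The risk among the exposed is 1.49 times that among the unexposed.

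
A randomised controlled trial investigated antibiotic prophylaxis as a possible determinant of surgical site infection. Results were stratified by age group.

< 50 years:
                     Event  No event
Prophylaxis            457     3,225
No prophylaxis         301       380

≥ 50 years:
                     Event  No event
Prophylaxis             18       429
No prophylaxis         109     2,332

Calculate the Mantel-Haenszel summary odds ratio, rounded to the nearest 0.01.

OR_MH = Σ(aᵢdᵢ/nᵢ) / Σ(bᵢcᵢ/nᵢ), where nᵢ is the stratum total.
Stratum 1 (< 50 years): n = 4363; a·d/n = 457·380/4363 = 39.8029; b·c/n = 3225·301/4363 = 222.4903
Stratum 2 (≥ 50 years): n = 2888; a·d/n = 18·2332/2888 = 14.5346; b·c/n = 429·109/2888 = 16.1915
OR_MH = (39.8029 + 14.5346) / (222.4903 + 16.1915) = 54.3375 / 238.6817 = 0.22766

0.23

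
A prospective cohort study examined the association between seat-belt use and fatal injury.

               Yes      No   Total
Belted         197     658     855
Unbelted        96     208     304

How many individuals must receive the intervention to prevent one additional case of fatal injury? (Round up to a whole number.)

Risk in treated group = 197/855 = 0.23041; risk in control = 96/304 = 0.31579.
Absolute risk reduction = 0.31579 − 0.23041 = 0.08538
NNT = 1 / ARR = 1 / 0.08538 = 11.712 → round up → 12

12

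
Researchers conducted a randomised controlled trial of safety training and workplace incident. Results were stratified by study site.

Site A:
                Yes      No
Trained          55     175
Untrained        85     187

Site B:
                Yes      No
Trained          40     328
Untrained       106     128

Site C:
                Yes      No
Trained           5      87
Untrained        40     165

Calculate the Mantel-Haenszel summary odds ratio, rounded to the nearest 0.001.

OR_MH = Σ(aᵢdᵢ/nᵢ) / Σ(bᵢcᵢ/nᵢ), where nᵢ is the stratum total.
Stratum 1 (Site A): n = 502; a·d/n = 55·187/502 = 20.4880; b·c/n = 175·85/502 = 29.6315
Stratum 2 (Site B): n = 602; a·d/n = 40·128/602 = 8.5050; b·c/n = 328·106/602 = 57.7542
Stratum 3 (Site C): n = 297; a·d/n = 5·165/297 = 2.7778; b·c/n = 87·40/297 = 11.7172
OR_MH = (20.4880 + 8.5050 + 2.7778) / (29.6315 + 57.7542 + 11.7172) = 31.7708 / 99.1028 = 0.32058

0.321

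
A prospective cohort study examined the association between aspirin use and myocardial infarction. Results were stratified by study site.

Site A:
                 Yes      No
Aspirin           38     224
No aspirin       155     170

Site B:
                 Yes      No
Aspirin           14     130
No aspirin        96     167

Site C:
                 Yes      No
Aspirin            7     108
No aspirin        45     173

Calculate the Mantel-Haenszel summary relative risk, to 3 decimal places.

0.292

RR_MH = Σ(aᵢ·n₀ᵢ/nᵢ) / Σ(cᵢ·n₁ᵢ/nᵢ), with n₁ᵢ = aᵢ+bᵢ (exposed), n₀ᵢ = cᵢ+dᵢ (unexposed), nᵢ = n₁ᵢ+n₀ᵢ.
Stratum 1 (Site A): n₁ = 262, n₀ = 325, n = 587; a·n₀/n = 38·325/587 = 21.0392; c·n₁/n = 155·262/587 = 69.1823
Stratum 2 (Site B): n₁ = 144, n₀ = 263, n = 407; a·n₀/n = 14·263/407 = 9.0467; c·n₁/n = 96·144/407 = 33.9656
Stratum 3 (Site C): n₁ = 115, n₀ = 218, n = 333; a·n₀/n = 7·218/333 = 4.5826; c·n₁/n = 45·115/333 = 15.5405
RR_MH = (21.0392 + 9.0467 + 4.5826) / (69.1823 + 33.9656 + 15.5405) = 34.6684 / 118.6884 = 0.29210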